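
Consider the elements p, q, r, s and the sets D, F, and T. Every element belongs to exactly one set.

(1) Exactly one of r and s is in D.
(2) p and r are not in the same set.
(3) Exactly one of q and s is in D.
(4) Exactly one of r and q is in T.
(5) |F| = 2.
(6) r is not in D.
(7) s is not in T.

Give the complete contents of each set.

D = {s}; F = {p, q}; T = {r}

From (6): r ∉ D.
From (7): s ∉ T.
(1) (exactly one): s ∈ D.
(3) (exactly one): q ∉ D.
Suppose p ∈ D: no assignment then satisfies all the clues, so p ∉ D.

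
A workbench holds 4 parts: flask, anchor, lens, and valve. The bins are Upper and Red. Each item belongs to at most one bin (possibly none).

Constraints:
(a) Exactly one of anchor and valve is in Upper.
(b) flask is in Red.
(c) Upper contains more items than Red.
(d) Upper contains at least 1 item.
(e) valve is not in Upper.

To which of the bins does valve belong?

valve: none

From (b): flask ∈ Red.
From (e): valve ∉ Upper.
(a) (exactly one): anchor ∈ Upper.
Suppose valve ∈ Red: no assignment then satisfies all the clues, so valve ∉ Red.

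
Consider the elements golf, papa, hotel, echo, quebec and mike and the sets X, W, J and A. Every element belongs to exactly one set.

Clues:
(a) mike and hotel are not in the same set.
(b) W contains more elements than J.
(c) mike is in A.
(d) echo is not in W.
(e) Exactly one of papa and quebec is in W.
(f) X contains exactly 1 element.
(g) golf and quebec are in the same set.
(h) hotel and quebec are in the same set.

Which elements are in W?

W = {golf, hotel, quebec}

From (c): mike ∈ A.
From (d): echo ∉ W.
(a): hotel ∉ A.
(h): quebec matches hotel: quebec ∉ A.
(g): golf matches quebec: golf ∉ A.
Suppose golf ∉ W: no assignment then satisfies all the clues, so golf ∈ W.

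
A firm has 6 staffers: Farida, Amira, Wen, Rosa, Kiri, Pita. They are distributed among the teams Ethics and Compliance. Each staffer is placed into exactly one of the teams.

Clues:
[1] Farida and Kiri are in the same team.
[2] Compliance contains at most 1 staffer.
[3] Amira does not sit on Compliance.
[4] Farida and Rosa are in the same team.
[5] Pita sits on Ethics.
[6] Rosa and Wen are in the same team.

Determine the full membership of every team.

Ethics = {Amira, Farida, Kiri, Pita, Rosa, Wen}; Compliance = {}

From (3): Amira ∉ Compliance.
From (5): Pita ∈ Ethics.
Only one team left: Amira ∈ Ethics.
Suppose Farida ∉ Ethics: no assignment then satisfies all the clues, so Farida ∈ Ethics.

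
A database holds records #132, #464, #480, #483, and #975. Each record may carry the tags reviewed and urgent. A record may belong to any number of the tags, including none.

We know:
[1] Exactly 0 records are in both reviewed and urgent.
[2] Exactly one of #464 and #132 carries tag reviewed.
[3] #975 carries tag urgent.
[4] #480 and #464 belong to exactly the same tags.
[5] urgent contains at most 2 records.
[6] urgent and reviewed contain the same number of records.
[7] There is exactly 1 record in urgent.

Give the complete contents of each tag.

reviewed = {#132}; urgent = {#975}

From (3): #975 ∈ urgent.
(7): urgent already has 1, so the rest are out.
Suppose #132 ∉ reviewed: no assignment then satisfies all the clues, so #132 ∈ reviewed.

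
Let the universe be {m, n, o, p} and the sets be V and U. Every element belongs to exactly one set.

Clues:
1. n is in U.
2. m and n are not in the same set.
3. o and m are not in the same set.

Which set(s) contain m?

From (1): n ∈ U.
(2): m ∉ U.
Only one set left: m ∈ V.
(3): o ∉ V.
Only one set left: o ∈ U.

m: V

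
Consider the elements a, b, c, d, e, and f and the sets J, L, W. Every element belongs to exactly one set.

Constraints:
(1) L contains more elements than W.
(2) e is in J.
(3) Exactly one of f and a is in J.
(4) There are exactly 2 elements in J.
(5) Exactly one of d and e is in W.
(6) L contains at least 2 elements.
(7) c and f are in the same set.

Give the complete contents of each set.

J = {a, e}; L = {b, c, f}; W = {d}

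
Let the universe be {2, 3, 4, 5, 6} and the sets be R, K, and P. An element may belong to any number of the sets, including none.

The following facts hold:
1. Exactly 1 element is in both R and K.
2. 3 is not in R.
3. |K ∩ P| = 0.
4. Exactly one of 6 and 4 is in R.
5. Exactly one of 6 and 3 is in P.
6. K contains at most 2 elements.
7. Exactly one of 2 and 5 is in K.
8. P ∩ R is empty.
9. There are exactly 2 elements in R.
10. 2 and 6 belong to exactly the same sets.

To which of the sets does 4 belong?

4: R

From (2): 3 ∉ R.
Suppose 4 ∉ R: no assignment then satisfies all the clues, so 4 ∈ R.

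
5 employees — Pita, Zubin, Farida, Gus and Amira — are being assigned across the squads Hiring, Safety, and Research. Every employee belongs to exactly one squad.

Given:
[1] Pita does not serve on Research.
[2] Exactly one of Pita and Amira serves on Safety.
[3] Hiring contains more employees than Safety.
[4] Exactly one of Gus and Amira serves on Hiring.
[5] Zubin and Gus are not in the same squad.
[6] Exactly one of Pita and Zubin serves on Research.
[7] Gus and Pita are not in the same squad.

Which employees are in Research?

Research = {Amira, Zubin}

From (1): Pita ∉ Research.
(6) (exactly one): Zubin ∈ Research.
(5): Gus ∉ Research.
Suppose Farida ∈ Research: no assignment then satisfies all the clues, so Farida ∉ Research.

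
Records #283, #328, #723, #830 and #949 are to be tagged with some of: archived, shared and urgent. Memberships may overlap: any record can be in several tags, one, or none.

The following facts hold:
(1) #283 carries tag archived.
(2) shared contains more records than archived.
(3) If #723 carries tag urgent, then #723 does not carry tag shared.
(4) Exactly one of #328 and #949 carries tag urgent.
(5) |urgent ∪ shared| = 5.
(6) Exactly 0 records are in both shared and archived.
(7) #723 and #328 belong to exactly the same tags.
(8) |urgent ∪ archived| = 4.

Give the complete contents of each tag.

archived = {#283}; shared = {#830, #949}; urgent = {#283, #328, #723, #830}

From (1): #283 ∈ archived.
Suppose #283 ∈ shared: no assignment then satisfies all the clues, so #283 ∉ shared.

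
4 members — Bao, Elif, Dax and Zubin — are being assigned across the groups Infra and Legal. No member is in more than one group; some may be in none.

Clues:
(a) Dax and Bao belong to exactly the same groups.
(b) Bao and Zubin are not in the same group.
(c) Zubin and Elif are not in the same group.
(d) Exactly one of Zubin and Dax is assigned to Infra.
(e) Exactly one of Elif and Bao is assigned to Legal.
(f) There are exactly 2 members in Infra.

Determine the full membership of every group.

Infra = {Bao, Dax}; Legal = {Elif}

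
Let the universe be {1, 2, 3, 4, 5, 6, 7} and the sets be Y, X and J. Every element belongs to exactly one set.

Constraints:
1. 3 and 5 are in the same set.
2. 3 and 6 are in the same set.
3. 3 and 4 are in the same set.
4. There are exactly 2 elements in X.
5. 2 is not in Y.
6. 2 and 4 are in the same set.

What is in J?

From (5): 2 ∉ Y.
(6): 4 matches 2: 4 ∉ Y.
(3): 3 matches 4: 3 ∉ Y.
(1): 5 matches 3: 5 ∉ Y.
(2): 6 matches 3: 6 ∉ Y.
Suppose 1 ∈ J: no assignment then satisfies all the clues, so 1 ∉ J.

J = {2, 3, 4, 5, 6}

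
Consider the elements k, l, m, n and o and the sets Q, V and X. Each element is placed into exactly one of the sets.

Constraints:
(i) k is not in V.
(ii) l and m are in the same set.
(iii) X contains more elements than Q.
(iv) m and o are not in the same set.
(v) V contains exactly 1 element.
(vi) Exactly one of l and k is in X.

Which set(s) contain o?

o: V

From (i): k ∉ V.
Suppose o ∈ Q: no assignment then satisfies all the clues, so o ∉ Q.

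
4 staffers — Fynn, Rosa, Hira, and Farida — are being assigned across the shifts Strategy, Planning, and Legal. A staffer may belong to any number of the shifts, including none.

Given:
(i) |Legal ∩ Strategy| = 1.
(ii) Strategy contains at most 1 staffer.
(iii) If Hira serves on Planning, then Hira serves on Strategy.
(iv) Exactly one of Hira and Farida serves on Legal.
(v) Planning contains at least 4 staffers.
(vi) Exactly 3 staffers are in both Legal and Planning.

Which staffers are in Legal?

Legal = {Fynn, Hira, Rosa}

(v): only 4 candidates remain for Planning, so all are in.
(iii): Hira ∈ Strategy.
(ii): Strategy already has 1, so the rest are out.
Suppose Fynn ∉ Legal: no assignment then satisfies all the clues, so Fynn ∈ Legal.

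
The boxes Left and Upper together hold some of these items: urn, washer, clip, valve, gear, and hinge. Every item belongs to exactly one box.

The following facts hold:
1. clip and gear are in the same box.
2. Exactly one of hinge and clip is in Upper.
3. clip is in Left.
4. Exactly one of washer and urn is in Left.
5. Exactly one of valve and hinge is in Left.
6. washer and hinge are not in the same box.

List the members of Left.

Left = {clip, gear, valve, washer}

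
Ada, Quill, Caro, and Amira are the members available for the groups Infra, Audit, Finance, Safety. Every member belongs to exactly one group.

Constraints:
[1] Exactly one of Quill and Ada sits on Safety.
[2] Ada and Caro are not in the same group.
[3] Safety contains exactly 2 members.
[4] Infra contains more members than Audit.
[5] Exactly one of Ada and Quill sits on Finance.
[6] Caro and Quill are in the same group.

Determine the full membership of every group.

Infra = {Amira}; Audit = {}; Finance = {Ada}; Safety = {Caro, Quill}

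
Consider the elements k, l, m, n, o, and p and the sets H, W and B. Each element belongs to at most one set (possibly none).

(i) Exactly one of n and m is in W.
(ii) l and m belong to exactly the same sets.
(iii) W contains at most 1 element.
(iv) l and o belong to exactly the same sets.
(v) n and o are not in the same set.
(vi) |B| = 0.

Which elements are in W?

(vi): B already has 0, so the rest are out.
Suppose k ∈ W: no assignment then satisfies all the clues, so k ∉ W.

W = {n}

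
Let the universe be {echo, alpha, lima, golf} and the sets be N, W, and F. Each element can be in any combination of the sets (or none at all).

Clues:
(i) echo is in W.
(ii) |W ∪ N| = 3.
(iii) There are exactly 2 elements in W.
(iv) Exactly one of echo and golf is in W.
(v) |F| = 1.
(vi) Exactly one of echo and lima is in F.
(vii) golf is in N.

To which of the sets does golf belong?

golf: N

From (i): echo ∈ W.
From (vii): golf ∈ N.
(iv) (exactly one): golf ∉ W.
Suppose golf ∈ F: no assignment then satisfies all the clues, so golf ∉ F.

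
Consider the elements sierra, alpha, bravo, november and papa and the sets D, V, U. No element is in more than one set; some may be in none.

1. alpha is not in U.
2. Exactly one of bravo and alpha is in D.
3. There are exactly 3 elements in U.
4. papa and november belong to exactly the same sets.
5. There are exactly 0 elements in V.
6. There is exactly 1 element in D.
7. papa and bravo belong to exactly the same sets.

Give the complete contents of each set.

From (1): alpha ∉ U.
(5): V already has 0, so the rest are out.
Suppose sierra ∈ D: no assignment then satisfies all the clues, so sierra ∉ D.

D = {alpha}; V = {}; U = {bravo, november, papa}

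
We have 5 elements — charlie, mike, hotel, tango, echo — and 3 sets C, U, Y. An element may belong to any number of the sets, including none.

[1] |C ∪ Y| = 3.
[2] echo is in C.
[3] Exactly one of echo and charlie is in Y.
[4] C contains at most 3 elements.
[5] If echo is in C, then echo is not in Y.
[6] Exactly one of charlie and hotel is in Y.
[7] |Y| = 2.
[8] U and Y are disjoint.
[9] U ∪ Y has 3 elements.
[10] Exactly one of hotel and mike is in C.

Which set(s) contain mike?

mike: C, Y

From (2): echo ∈ C.
(5): echo ∉ Y.
(3) (exactly one): charlie ∈ Y.
(6) (exactly one): hotel ∉ Y.
(8) (disjoint): charlie ∉ U.
Suppose mike ∉ C: no assignment then satisfies all the clues, so mike ∈ C.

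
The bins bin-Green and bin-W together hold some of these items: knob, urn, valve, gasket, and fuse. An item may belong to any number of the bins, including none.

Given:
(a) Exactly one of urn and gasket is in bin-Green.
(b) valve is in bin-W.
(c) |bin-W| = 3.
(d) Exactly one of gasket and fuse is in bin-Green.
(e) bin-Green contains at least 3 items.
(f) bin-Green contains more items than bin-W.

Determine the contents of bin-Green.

bin-Green = {fuse, knob, urn, valve}

From (b): valve ∈ bin-W.
Suppose knob ∉ bin-Green: no assignment then satisfies all the clues, so knob ∈ bin-Green.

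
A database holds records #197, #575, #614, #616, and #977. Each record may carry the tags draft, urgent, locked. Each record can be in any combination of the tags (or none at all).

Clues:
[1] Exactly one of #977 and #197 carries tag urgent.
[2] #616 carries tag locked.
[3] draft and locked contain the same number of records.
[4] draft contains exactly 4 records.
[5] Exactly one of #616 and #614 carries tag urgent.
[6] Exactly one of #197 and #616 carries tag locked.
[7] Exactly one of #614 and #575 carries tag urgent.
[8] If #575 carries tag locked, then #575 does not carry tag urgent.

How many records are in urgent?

From (2): #616 ∈ locked.
(6) (exactly one): #197 ∉ locked.
Suppose #575 ∈ urgent: no assignment then satisfies all the clues, so #575 ∉ urgent.

2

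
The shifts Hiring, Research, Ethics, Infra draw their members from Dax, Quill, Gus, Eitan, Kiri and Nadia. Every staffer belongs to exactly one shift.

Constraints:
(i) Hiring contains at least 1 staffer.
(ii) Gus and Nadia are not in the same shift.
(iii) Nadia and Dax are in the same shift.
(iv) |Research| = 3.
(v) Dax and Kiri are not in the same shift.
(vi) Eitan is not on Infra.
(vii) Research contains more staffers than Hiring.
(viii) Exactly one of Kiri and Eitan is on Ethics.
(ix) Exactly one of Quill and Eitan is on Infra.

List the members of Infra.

Infra = {Quill}

From (vi): Eitan ∉ Infra.
(ix) (exactly one): Quill ∈ Infra.
Suppose Dax ∈ Infra: no assignment then satisfies all the clues, so Dax ∉ Infra.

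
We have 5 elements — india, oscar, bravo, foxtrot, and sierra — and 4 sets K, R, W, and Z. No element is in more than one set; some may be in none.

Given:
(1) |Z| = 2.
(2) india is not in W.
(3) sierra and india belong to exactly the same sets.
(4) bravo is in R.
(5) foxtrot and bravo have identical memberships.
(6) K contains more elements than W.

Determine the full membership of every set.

K = {oscar}; R = {bravo, foxtrot}; W = {}; Z = {india, sierra}

From (2): india ∉ W.
From (4): bravo ∈ R.
(3): sierra matches india: sierra ∉ W.
(5): foxtrot matches bravo: foxtrot ∉ K.
(5): foxtrot matches bravo: foxtrot ∈ R.
Suppose india ∈ K: no assignment then satisfies all the clues, so india ∉ K.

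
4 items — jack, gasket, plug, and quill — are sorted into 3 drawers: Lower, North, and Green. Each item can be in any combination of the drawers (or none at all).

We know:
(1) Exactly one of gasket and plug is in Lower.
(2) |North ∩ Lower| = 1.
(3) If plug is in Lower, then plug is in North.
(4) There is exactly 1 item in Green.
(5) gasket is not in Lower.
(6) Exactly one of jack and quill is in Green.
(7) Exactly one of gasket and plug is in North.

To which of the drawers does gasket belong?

gasket: none

From (5): gasket ∉ Lower.
(1) (exactly one): plug ∈ Lower.
(3): plug ∈ North.
(7) (exactly one): gasket ∉ North.
Suppose gasket ∈ Green: no assignment then satisfies all the clues, so gasket ∉ Green.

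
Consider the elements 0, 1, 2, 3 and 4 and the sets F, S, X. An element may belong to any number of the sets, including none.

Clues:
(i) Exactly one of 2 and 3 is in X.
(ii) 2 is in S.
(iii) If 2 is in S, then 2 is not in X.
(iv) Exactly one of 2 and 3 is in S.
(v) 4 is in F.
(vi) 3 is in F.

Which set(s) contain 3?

3: F, X

From (ii): 2 ∈ S.
From (v): 4 ∈ F.
From (vi): 3 ∈ F.
(iii): 2 ∉ X.
(iv) (exactly one): 3 ∉ S.
(i) (exactly one): 3 ∈ X.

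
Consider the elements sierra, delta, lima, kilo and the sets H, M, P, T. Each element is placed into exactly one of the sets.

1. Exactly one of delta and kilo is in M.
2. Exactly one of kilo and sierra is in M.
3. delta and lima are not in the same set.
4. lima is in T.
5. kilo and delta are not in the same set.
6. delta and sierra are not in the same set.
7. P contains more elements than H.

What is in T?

From (4): lima ∈ T.
(3): delta ∉ T.
Suppose sierra ∉ T: no assignment then satisfies all the clues, so sierra ∈ T.

T = {lima, sierra}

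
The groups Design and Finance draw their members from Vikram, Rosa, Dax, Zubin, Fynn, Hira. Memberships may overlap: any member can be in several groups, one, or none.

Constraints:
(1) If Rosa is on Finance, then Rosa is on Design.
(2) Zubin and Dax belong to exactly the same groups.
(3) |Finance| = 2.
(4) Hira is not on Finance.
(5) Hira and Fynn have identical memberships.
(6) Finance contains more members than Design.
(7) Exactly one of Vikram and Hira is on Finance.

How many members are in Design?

1

From (4): Hira ∉ Finance.
(5): Fynn matches Hira: Fynn ∉ Finance.
(7) (exactly one): Vikram ∈ Finance.
Suppose Vikram ∈ Design: no assignment then satisfies all the clues, so Vikram ∉ Design.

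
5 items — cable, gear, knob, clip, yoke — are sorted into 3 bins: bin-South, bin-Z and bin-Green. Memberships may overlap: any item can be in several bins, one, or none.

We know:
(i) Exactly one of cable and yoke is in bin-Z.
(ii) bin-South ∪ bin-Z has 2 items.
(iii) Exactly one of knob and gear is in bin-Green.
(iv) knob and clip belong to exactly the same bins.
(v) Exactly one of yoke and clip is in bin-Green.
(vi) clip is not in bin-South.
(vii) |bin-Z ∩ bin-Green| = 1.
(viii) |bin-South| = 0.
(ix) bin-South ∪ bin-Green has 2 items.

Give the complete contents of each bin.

bin-South = {}; bin-Z = {cable, gear}; bin-Green = {gear, yoke}

From (vi): clip ∉ bin-South.
(iv): knob matches clip: knob ∉ bin-South.
(viii): bin-South already has 0, so the rest are out.
Suppose cable ∉ bin-Z: no assignment then satisfies all the clues, so cable ∈ bin-Z.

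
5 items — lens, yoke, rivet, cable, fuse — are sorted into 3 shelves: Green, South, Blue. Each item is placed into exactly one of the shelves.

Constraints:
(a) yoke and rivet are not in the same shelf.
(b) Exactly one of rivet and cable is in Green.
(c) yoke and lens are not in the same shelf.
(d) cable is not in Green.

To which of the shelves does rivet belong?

rivet: Green

From (d): cable ∉ Green.
(b) (exactly one): rivet ∈ Green.
(a): yoke ∉ Green.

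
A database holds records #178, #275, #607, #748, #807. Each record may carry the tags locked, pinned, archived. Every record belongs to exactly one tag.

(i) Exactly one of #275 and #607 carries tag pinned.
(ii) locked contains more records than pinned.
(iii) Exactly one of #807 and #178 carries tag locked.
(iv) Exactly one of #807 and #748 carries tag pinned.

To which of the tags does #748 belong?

#748: locked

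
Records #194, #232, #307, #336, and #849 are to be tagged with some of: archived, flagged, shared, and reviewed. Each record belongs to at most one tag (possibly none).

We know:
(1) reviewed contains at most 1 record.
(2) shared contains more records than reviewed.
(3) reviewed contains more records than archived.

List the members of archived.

archived = {}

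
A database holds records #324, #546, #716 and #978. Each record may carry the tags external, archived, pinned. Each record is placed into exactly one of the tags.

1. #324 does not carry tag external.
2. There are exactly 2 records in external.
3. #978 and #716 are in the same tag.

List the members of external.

external = {#716, #978}

From (1): #324 ∉ external.
Suppose #546 ∈ external: no assignment then satisfies all the clues, so #546 ∉ external.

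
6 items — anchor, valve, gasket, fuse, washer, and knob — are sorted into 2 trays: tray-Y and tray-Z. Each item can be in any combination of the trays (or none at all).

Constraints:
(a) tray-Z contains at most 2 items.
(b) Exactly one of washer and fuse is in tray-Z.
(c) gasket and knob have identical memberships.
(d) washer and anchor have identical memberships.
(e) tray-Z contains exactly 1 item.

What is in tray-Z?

tray-Z = {fuse}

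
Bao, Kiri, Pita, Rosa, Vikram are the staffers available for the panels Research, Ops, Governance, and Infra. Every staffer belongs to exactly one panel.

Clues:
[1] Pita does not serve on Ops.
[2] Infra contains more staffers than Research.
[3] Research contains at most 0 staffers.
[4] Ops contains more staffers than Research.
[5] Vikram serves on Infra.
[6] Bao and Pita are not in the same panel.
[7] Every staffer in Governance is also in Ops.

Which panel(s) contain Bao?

From (1): Pita ∉ Ops.
From (5): Vikram ∈ Infra.
(3): Research already has 0, so the rest are out.
(7) contrapositive: Pita ∉ Governance.
Only one panel left: Pita ∈ Infra.
(6): Bao ∉ Infra.
Suppose Bao ∉ Ops: no assignment then satisfies all the clues, so Bao ∈ Ops.

Bao: Ops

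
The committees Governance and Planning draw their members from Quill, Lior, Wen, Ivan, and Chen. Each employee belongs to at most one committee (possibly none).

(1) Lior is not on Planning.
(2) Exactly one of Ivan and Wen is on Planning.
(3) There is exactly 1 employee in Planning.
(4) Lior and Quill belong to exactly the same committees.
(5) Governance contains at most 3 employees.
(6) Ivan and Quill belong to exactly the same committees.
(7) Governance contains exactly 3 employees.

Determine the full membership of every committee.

Governance = {Ivan, Lior, Quill}; Planning = {Wen}

From (1): Lior ∉ Planning.
(4): Quill matches Lior: Quill ∉ Planning.
(6): Ivan matches Quill: Ivan ∉ Planning.
(2) (exactly one): Wen ∈ Planning.
(3): Planning already has 1, so the rest are out.
Suppose Quill ∉ Governance: no assignment then satisfies all the clues, so Quill ∈ Governance.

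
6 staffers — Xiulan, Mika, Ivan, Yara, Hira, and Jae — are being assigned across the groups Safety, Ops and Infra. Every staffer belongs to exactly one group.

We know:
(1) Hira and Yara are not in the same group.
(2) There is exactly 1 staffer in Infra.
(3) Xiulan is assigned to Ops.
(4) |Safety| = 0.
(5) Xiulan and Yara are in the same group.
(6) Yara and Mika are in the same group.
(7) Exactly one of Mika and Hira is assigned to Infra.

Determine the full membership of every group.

Safety = {}; Ops = {Ivan, Jae, Mika, Xiulan, Yara}; Infra = {Hira}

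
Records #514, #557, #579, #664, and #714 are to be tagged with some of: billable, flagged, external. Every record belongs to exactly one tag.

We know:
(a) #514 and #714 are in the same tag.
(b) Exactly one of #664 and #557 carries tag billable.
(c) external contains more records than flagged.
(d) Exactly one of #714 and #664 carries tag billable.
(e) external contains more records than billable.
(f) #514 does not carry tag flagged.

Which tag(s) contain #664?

#664: billable

From (f): #514 ∉ flagged.
(a): #714 matches #514: #714 ∉ flagged.
Suppose #664 ∉ billable: no assignment then satisfies all the clues, so #664 ∈ billable.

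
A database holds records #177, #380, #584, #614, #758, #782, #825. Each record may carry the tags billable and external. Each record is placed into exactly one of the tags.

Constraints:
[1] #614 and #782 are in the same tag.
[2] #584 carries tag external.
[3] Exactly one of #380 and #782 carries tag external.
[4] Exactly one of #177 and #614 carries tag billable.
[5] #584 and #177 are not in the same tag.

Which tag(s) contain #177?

From (2): #584 ∈ external.
(5): #177 ∉ external.
Only one tag left: #177 ∈ billable.
(4) (exactly one): #614 ∉ billable.
Only one tag left: #614 ∈ external.
(1): #782 matches #614: #782 ∉ billable.
(1): #782 matches #614: #782 ∈ external.
(3) (exactly one): #380 ∉ external.
Only one tag left: #380 ∈ billable.

#177: billable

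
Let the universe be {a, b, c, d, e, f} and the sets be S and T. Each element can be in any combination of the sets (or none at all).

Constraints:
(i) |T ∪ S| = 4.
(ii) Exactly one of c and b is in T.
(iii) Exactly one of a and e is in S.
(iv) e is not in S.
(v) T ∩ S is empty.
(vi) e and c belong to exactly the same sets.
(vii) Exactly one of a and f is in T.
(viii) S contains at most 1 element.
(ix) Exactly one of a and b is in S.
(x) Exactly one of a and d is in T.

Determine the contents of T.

From (iv): e ∉ S.
(iii) (exactly one): a ∈ S.
(v) (disjoint): a ∉ T.
(vi): c matches e: c ∉ S.
(vii) (exactly one): f ∈ T.
(viii): S already has 1, so the rest are out.
(x) (exactly one): d ∈ T.
Suppose b ∉ T: no assignment then satisfies all the clues, so b ∈ T.

T = {b, d, f}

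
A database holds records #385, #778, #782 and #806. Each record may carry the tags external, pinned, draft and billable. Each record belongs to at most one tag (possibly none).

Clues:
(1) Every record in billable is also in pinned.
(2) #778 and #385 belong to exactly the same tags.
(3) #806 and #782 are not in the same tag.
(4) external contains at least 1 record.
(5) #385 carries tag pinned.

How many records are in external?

1

From (5): #385 ∈ pinned.
(2): #778 matches #385: #778 ∉ external.
(2): #778 matches #385: #778 ∈ pinned.
Suppose #782 ∈ billable: no assignment then satisfies all the clues, so #782 ∉ billable.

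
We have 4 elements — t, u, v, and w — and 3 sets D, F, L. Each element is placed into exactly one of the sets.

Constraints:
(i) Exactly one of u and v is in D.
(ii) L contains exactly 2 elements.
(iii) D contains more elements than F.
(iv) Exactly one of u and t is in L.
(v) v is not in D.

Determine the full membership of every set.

D = {u, w}; F = {}; L = {t, v}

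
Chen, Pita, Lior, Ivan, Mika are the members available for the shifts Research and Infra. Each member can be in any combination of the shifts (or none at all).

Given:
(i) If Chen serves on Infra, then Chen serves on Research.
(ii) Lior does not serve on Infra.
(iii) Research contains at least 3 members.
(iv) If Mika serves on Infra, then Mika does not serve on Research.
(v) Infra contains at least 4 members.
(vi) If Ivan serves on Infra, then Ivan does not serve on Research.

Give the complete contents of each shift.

From (ii): Lior ∉ Infra.
(v): only 4 candidates remain for Infra, so all are in.
(vi): Ivan ∉ Research.
(i): Chen ∈ Research.
(iv): Mika ∉ Research.
(iii): only 3 candidates remain for Research, so all are in.

Research = {Chen, Lior, Pita}; Infra = {Chen, Ivan, Mika, Pita}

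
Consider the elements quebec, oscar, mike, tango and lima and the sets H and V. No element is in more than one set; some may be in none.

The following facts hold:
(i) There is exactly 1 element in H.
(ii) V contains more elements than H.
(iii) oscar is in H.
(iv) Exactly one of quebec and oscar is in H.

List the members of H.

H = {oscar}

From (iii): oscar ∈ H.
(i): H already has 1, so the rest are out.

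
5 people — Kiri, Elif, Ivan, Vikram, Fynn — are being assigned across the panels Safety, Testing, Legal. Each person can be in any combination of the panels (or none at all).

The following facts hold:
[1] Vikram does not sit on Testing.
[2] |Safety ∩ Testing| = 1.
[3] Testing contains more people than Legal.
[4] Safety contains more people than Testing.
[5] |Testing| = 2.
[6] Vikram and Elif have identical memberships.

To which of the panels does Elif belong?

Elif: Safety

From (1): Vikram ∉ Testing.
(6): Elif matches Vikram: Elif ∉ Testing.
Suppose Elif ∉ Safety: no assignment then satisfies all the clues, so Elif ∈ Safety.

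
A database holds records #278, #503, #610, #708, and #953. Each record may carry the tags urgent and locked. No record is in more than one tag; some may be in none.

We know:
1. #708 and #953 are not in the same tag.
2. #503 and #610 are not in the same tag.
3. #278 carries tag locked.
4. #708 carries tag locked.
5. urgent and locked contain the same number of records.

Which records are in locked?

locked = {#278, #708}

From (3): #278 ∈ locked.
From (4): #708 ∈ locked.
(1): #953 ∉ locked.
Suppose #503 ∈ locked: no assignment then satisfies all the clues, so #503 ∉ locked.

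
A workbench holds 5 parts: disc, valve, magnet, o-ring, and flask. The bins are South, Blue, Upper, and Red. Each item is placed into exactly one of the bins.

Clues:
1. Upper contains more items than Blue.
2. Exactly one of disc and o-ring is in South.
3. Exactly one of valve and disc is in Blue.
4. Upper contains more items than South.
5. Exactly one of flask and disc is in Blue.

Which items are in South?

South = {o-ring}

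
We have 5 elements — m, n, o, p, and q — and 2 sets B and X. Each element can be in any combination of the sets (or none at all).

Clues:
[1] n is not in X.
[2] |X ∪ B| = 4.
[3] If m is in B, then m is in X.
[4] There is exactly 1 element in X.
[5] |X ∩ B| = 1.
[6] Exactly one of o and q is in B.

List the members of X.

X = {m}

From (1): n ∉ X.
Suppose m ∉ X: no assignment then satisfies all the clues, so m ∈ X.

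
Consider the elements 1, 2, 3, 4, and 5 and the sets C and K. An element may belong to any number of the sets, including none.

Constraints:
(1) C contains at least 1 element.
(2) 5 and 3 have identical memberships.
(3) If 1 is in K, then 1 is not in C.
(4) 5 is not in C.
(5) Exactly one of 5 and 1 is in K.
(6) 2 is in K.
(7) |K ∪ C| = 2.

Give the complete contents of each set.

C = {2}; K = {1, 2}

From (4): 5 ∉ C.
From (6): 2 ∈ K.
(2): 3 matches 5: 3 ∉ C.
Suppose 1 ∈ C: no assignment then satisfies all the clues, so 1 ∉ C.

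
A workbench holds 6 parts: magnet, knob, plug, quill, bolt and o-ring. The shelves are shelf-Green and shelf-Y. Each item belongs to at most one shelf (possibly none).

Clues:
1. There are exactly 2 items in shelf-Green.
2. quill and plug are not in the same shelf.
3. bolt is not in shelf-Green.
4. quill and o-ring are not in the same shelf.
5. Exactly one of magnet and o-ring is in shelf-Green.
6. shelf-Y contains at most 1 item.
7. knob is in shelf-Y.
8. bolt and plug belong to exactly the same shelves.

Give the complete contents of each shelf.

From (3): bolt ∉ shelf-Green.
From (7): knob ∈ shelf-Y.
(6): shelf-Y already has 1, so the rest are out.
(8): plug matches bolt: plug ∉ shelf-Green.
Suppose magnet ∉ shelf-Green: no assignment then satisfies all the clues, so magnet ∈ shelf-Green.

shelf-Green = {magnet, quill}; shelf-Y = {knob}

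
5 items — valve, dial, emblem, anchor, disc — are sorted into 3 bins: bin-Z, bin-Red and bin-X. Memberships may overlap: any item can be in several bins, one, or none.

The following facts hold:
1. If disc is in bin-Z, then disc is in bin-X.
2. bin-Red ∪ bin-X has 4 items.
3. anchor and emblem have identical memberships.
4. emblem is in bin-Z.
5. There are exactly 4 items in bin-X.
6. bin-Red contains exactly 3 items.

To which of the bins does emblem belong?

emblem: bin-Red, bin-X, bin-Z

From (4): emblem ∈ bin-Z.
(3): anchor matches emblem: anchor ∈ bin-Z.
Suppose emblem ∉ bin-Red: no assignment then satisfies all the clues, so emblem ∈ bin-Red.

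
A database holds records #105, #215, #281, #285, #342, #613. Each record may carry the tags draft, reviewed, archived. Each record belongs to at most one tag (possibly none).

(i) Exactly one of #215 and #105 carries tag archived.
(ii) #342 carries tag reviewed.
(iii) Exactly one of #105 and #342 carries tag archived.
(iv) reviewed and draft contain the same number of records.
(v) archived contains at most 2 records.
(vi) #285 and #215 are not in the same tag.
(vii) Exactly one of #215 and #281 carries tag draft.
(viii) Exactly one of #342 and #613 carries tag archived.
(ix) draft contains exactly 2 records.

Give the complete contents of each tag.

draft = {#281, #285}; reviewed = {#215, #342}; archived = {#105, #613}

From (ii): #342 ∈ reviewed.
(iii) (exactly one): #105 ∈ archived.
(viii) (exactly one): #613 ∈ archived.
(i) (exactly one): #215 ∉ archived.
(v): archived already has 2, so the rest are out.
Suppose #215 ∈ draft: no assignment then satisfies all the clues, so #215 ∉ draft.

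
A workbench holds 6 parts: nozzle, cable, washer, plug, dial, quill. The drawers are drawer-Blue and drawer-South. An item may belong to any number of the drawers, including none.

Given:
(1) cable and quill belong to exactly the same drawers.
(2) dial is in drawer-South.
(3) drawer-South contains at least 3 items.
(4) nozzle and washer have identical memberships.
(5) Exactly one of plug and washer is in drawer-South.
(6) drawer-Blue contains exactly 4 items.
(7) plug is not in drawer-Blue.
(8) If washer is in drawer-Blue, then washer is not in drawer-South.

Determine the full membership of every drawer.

drawer-Blue = {cable, nozzle, quill, washer}; drawer-South = {cable, dial, plug, quill}

From (2): dial ∈ drawer-South.
From (7): plug ∉ drawer-Blue.
Suppose nozzle ∉ drawer-Blue: no assignment then satisfies all the clues, so nozzle ∈ drawer-Blue.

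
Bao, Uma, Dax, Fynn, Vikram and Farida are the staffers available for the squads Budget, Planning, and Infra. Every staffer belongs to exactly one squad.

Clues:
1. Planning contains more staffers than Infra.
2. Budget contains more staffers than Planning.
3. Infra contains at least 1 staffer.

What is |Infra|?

1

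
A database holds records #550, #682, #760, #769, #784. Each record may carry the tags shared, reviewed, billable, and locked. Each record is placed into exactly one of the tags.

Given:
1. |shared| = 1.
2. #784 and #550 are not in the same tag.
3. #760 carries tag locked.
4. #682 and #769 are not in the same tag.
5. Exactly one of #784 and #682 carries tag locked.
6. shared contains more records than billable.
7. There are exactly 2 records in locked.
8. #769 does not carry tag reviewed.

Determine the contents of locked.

locked = {#760, #784}

From (3): #760 ∈ locked.
From (8): #769 ∉ reviewed.
Suppose #550 ∈ locked: no assignment then satisfies all the clues, so #550 ∉ locked.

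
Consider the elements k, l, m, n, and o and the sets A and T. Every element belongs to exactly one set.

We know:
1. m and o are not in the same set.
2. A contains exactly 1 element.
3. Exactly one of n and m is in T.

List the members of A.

A = {m}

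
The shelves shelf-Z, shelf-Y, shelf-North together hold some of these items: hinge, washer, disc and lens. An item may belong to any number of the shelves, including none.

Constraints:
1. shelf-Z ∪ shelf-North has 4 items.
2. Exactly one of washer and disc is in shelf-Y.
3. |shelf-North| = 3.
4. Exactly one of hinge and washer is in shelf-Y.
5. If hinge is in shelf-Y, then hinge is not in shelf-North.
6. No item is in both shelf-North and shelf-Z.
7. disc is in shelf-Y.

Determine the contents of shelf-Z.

From (7): disc ∈ shelf-Y.
(2) (exactly one): washer ∉ shelf-Y.
(4) (exactly one): hinge ∈ shelf-Y.
(5): hinge ∉ shelf-North.
(3): only 3 candidates remain for shelf-North, so all are in.
(6) (disjoint): washer ∉ shelf-Z.
(6) (disjoint): disc ∉ shelf-Z.
(6) (disjoint): lens ∉ shelf-Z.
Suppose hinge ∉ shelf-Z: no assignment then satisfies all the clues, so hinge ∈ shelf-Z.

shelf-Z = {hinge}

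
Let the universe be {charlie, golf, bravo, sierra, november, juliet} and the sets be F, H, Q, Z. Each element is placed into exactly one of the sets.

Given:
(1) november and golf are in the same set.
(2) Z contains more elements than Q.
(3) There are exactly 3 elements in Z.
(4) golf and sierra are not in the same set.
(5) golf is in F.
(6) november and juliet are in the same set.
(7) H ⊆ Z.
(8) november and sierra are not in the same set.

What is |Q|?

0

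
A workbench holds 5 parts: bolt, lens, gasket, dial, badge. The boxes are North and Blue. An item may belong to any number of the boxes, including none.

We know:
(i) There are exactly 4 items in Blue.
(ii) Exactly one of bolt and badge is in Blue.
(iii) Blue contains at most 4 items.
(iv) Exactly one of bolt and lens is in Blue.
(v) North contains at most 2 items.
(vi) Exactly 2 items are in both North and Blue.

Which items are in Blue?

Blue = {badge, dial, gasket, lens}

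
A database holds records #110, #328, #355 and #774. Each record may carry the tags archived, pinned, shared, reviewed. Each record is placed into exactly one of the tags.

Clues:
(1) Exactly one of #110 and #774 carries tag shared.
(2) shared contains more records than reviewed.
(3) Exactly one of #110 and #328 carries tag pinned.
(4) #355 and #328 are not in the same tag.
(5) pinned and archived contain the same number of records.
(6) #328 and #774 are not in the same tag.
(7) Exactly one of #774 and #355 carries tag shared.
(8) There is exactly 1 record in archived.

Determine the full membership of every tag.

archived = {#774}; pinned = {#328}; shared = {#110, #355}; reviewed = {}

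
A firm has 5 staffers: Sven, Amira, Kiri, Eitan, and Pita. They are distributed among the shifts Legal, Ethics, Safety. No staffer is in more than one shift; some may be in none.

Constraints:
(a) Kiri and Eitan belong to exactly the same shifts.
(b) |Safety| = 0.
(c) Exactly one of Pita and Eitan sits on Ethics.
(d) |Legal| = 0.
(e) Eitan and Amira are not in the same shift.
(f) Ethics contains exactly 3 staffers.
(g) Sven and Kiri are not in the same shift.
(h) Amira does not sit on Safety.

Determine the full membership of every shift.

Legal = {}; Ethics = {Amira, Pita, Sven}; Safety = {}

From (h): Amira ∉ Safety.
(b): Safety already has 0, so the rest are out.
(d): Legal already has 0, so the rest are out.
Suppose Sven ∉ Ethics: no assignment then satisfies all the clues, so Sven ∈ Ethics.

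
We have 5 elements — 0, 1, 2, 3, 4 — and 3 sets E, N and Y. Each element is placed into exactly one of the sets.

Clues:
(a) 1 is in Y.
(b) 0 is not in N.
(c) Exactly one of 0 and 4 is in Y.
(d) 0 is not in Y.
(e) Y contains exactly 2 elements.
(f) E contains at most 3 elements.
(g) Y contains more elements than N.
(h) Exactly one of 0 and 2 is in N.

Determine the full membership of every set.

From (a): 1 ∈ Y.
From (b): 0 ∉ N.
From (d): 0 ∉ Y.
(c) (exactly one): 4 ∈ Y.
(e): Y already has 2, so the rest are out.
(h) (exactly one): 2 ∈ N.
Only one set left: 0 ∈ E.
Suppose 3 ∉ E: no assignment then satisfies all the clues, so 3 ∈ E.

E = {0, 3}; N = {2}; Y = {1, 4}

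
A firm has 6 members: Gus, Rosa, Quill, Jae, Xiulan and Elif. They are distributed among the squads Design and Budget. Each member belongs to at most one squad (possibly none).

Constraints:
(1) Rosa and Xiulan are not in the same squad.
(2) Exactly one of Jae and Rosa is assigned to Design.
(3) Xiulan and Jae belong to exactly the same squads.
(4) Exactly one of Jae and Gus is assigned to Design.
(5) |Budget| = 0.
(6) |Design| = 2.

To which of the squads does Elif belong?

Elif: none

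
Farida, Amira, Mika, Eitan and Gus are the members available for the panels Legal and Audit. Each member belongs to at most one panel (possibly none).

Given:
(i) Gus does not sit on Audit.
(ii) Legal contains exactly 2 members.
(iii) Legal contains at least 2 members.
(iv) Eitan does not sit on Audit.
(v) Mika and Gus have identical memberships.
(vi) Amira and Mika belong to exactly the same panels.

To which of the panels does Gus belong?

From (i): Gus ∉ Audit.
From (iv): Eitan ∉ Audit.
(v): Mika matches Gus: Mika ∉ Audit.
(vi): Amira matches Mika: Amira ∉ Audit.
Suppose Gus ∈ Legal: no assignment then satisfies all the clues, so Gus ∉ Legal.

Gus: none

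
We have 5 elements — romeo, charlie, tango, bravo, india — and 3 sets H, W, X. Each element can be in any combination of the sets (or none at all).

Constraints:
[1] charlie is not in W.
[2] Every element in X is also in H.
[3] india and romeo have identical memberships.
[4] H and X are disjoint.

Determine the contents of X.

X = {}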